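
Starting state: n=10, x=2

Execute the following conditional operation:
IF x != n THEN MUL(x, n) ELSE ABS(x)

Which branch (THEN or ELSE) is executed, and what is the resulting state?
Branch: THEN, Final state: n=10, x=20

Evaluating condition: x != n
x = 2, n = 10
Condition is True, so THEN branch executes
After MUL(x, n): n=10, x=20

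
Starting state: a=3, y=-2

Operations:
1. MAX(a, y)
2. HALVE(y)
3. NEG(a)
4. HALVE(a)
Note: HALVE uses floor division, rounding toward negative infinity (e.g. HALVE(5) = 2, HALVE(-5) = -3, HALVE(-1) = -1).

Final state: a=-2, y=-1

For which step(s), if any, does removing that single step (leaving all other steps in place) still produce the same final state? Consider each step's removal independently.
Step(s) 1

Testing removal of each single step:
Without step 1: final = a=-2, y=-1 (same)
Without step 2: final = a=-2, y=-2 (different)
Without step 3: final = a=1, y=-1 (different)
Without step 4: final = a=-3, y=-1 (different)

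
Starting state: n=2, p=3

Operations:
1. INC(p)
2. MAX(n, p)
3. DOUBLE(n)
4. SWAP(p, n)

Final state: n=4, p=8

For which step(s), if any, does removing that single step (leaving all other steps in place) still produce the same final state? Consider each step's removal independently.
None - removing any single step changes the final result

Testing removal of each single step:
Without step 1: final = n=3, p=6 (different)
Without step 2: final = n=4, p=4 (different)
Without step 3: final = n=4, p=4 (different)
Without step 4: final = n=8, p=4 (different)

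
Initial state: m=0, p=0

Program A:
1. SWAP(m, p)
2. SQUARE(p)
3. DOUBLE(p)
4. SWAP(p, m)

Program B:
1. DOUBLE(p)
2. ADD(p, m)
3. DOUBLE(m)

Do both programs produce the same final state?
Yes

Program A final state: m=0, p=0
Program B final state: m=0, p=0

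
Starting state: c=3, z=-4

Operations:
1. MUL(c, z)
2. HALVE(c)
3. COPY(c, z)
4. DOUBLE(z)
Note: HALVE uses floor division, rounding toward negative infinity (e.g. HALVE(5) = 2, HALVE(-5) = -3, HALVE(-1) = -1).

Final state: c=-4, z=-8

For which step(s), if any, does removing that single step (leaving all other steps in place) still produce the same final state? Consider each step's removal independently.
Step(s) 1, 2

Testing removal of each single step:
Without step 1: final = c=-4, z=-8 (same)
Without step 2: final = c=-4, z=-8 (same)
Without step 3: final = c=-6, z=-8 (different)
Without step 4: final = c=-4, z=-4 (different)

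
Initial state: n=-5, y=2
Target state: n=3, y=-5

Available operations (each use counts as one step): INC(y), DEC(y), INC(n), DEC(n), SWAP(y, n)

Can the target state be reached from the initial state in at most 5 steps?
Yes

Path (2 steps): INC(y) → SWAP(y, n)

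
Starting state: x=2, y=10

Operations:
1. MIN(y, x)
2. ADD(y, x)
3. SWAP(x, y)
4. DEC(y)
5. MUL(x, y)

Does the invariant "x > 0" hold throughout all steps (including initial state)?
Yes

The invariant holds at every step.

State at each step:
Initial: x=2, y=10
After step 1: x=2, y=2
After step 2: x=2, y=4
After step 3: x=4, y=2
After step 4: x=4, y=1
After step 5: x=4, y=1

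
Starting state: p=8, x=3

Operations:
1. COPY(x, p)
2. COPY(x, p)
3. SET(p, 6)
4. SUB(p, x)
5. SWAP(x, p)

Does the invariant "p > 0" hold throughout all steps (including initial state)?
No, violated after step 4

The invariant is violated after step 4.

State at each step:
Initial: p=8, x=3
After step 1: p=8, x=8
After step 2: p=8, x=8
After step 3: p=6, x=8
After step 4: p=-2, x=8
After step 5: p=8, x=-2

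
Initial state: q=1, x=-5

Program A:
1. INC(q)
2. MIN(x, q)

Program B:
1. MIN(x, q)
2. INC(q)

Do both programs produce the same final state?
Yes

Program A final state: q=2, x=-5
Program B final state: q=2, x=-5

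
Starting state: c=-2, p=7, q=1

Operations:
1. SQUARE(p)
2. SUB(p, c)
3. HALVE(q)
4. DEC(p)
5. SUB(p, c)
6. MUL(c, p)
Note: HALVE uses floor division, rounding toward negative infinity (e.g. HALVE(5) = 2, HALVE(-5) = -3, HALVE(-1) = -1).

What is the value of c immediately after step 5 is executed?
c = -2

Tracing c through execution:
Initial: c = -2
After step 1 (SQUARE(p)): c = -2
After step 2 (SUB(p, c)): c = -2
After step 3 (HALVE(q)): c = -2
After step 4 (DEC(p)): c = -2
After step 5 (SUB(p, c)): c = -2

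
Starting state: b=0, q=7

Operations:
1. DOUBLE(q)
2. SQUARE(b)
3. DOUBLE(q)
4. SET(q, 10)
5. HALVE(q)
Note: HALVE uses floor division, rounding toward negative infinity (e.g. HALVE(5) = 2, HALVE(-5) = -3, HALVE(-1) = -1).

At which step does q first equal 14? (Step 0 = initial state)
Step 1

Tracing q:
Initial: q = 7
After step 1: q = 14 ← first occurrence
After step 2: q = 14
After step 3: q = 28
After step 4: q = 10
After step 5: q = 5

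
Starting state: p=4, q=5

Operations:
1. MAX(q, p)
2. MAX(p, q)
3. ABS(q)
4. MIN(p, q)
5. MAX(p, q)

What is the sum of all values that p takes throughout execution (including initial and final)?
28

Values of p at each step:
Initial: p = 4
After step 1: p = 4
After step 2: p = 5
After step 3: p = 5
After step 4: p = 5
After step 5: p = 5
Sum = 4 + 4 + 5 + 5 + 5 + 5 = 28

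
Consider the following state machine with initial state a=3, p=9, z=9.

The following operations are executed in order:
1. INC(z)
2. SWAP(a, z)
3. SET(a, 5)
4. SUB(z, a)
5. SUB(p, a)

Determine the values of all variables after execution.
{a: 5, p: 4, z: -2}

Step-by-step execution:
Initial: a=3, p=9, z=9
After step 1 (INC(z)): a=3, p=9, z=10
After step 2 (SWAP(a, z)): a=10, p=9, z=3
After step 3 (SET(a, 5)): a=5, p=9, z=3
After step 4 (SUB(z, a)): a=5, p=9, z=-2
After step 5 (SUB(p, a)): a=5, p=4, z=-2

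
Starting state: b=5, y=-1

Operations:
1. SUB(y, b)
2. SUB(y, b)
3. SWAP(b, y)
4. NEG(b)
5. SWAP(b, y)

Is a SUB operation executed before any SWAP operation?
Yes

First SUB: step 1
First SWAP: step 3
Since 1 < 3, SUB comes first.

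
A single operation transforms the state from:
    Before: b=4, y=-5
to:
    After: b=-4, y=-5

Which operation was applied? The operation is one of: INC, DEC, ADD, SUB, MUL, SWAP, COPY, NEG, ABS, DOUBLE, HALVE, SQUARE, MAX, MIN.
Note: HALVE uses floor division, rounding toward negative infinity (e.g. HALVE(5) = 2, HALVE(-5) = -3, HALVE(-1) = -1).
NEG(b)

Analyzing the change:
Before: b=4, y=-5
After: b=-4, y=-5
Variable b changed from 4 to -4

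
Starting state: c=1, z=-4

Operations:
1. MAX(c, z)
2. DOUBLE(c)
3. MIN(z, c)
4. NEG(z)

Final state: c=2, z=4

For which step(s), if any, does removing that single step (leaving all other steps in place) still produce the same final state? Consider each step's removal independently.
Step(s) 1, 3

Testing removal of each single step:
Without step 1: final = c=2, z=4 (same)
Without step 2: final = c=1, z=4 (different)
Without step 3: final = c=2, z=4 (same)
Without step 4: final = c=2, z=-4 (different)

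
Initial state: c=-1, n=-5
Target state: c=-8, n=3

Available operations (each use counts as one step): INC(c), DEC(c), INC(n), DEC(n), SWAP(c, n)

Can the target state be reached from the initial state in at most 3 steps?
No

The target state cannot be reached within 3 steps.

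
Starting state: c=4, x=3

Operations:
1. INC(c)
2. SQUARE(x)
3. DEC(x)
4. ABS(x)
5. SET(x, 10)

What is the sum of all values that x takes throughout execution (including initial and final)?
41

Values of x at each step:
Initial: x = 3
After step 1: x = 3
After step 2: x = 9
After step 3: x = 8
After step 4: x = 8
After step 5: x = 10
Sum = 3 + 3 + 9 + 8 + 8 + 10 = 41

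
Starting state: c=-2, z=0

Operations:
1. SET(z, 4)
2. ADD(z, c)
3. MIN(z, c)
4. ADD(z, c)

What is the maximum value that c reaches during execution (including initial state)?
-2

Values of c at each step:
Initial: c = -2 ← maximum
After step 1: c = -2
After step 2: c = -2
After step 3: c = -2
After step 4: c = -2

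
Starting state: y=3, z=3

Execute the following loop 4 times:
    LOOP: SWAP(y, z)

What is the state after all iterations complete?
y=3, z=3

Iteration trace:
Start: y=3, z=3
After iteration 1: y=3, z=3
After iteration 2: y=3, z=3
After iteration 3: y=3, z=3
After iteration 4: y=3, z=3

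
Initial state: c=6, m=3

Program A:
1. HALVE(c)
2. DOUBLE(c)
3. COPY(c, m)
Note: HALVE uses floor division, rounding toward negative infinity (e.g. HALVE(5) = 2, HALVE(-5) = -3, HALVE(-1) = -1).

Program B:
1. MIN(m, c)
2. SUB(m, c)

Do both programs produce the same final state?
No

Program A final state: c=3, m=3
Program B final state: c=6, m=-3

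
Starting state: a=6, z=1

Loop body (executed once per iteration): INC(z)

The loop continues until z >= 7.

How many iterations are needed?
6

Tracing iterations:
Initial: a=6, z=1
After iteration 1: a=6, z=2
After iteration 2: a=6, z=3
After iteration 3: a=6, z=4
After iteration 4: a=6, z=5
After iteration 5: a=6, z=6
After iteration 6: a=6, z=7
z >= 7 now holds, so the loop exits after 6 iterations.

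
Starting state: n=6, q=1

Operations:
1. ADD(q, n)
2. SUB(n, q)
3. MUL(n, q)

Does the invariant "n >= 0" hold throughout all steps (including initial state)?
No, violated after step 2

The invariant is violated after step 2.

State at each step:
Initial: n=6, q=1
After step 1: n=6, q=7
After step 2: n=-1, q=7
After step 3: n=-7, q=7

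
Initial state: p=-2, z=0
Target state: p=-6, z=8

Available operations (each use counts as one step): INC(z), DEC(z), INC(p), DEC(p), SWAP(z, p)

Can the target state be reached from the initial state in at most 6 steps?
No

The target state cannot be reached within 6 steps.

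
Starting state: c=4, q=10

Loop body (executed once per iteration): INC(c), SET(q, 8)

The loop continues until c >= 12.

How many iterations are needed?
8

Tracing iterations:
Initial: c=4, q=10
After iteration 1: c=5, q=8
After iteration 2: c=6, q=8
After iteration 3: c=7, q=8
After iteration 4: c=8, q=8
After iteration 5: c=9, q=8
After iteration 6: c=10, q=8
After iteration 7: c=11, q=8
After iteration 8: c=12, q=8
c >= 12 now holds, so the loop exits after 8 iterations.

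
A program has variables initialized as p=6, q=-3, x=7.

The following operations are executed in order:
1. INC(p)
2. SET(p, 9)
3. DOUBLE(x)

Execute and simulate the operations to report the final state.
{p: 9, q: -3, x: 14}

Step-by-step execution:
Initial: p=6, q=-3, x=7
After step 1 (INC(p)): p=7, q=-3, x=7
After step 2 (SET(p, 9)): p=9, q=-3, x=7
After step 3 (DOUBLE(x)): p=9, q=-3, x=14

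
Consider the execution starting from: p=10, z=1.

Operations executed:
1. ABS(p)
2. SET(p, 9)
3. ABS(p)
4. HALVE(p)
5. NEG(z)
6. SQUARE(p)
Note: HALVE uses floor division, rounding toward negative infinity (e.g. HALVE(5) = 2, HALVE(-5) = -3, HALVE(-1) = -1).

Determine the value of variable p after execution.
p = 16

Tracing execution:
Step 1: ABS(p) → p = 10
Step 2: SET(p, 9) → p = 9
Step 3: ABS(p) → p = 9
Step 4: HALVE(p) → p = 4
Step 5: NEG(z) → p = 4
Step 6: SQUARE(p) → p = 16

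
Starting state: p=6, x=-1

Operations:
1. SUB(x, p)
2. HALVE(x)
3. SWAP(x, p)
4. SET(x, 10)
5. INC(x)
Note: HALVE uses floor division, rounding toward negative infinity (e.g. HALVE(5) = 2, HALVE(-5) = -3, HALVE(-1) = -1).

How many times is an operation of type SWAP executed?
1

Counting SWAP operations:
Step 3: SWAP(x, p) ← SWAP
Total: 1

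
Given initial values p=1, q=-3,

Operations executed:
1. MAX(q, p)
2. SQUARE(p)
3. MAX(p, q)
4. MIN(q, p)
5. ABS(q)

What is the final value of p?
p = 1

Tracing execution:
Step 1: MAX(q, p) → p = 1
Step 2: SQUARE(p) → p = 1
Step 3: MAX(p, q) → p = 1
Step 4: MIN(q, p) → p = 1
Step 5: ABS(q) → p = 1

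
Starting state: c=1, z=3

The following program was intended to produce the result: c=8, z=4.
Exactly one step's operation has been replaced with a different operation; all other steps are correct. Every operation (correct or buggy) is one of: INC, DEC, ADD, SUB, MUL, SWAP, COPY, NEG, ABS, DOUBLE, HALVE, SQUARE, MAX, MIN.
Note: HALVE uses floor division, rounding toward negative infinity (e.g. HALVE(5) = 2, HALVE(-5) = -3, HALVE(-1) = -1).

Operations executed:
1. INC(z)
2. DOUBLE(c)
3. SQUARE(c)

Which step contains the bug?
Step 3

Trace with buggy code:
Initial: c=1, z=3
After step 1: c=1, z=4
After step 2: c=2, z=4
After step 3: c=4, z=4
Actual final c=4, z=4 ≠ expected c=8, z=4.
Step 3 is the only position where a single-operation replacement can produce the expected result.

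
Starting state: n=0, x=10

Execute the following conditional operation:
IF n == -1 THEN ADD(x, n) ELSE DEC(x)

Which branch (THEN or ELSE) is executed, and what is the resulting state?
Branch: ELSE, Final state: n=0, x=9

Evaluating condition: n == -1
n = 0
Condition is False, so ELSE branch executes
After DEC(x): n=0, x=9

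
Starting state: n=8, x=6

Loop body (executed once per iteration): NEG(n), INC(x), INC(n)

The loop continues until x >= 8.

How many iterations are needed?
2

Tracing iterations:
Initial: n=8, x=6
After iteration 1: n=-7, x=7
After iteration 2: n=8, x=8
x >= 8 now holds, so the loop exits after 2 iterations.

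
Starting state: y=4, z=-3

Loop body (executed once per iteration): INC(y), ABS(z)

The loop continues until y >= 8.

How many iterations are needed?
4

Tracing iterations:
Initial: y=4, z=-3
After iteration 1: y=5, z=3
After iteration 2: y=6, z=3
After iteration 3: y=7, z=3
After iteration 4: y=8, z=3
y >= 8 now holds, so the loop exits after 4 iterations.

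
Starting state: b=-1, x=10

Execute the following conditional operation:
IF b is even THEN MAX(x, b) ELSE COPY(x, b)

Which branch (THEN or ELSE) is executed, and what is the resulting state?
Branch: ELSE, Final state: b=-1, x=-1

Evaluating condition: b is even
Condition is False, so ELSE branch executes
After COPY(x, b): b=-1, x=-1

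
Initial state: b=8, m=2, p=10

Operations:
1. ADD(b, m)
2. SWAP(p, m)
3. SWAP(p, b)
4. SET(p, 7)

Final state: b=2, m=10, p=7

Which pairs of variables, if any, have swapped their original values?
None

Comparing initial and final values:
p: 10 → 7
b: 8 → 2
m: 2 → 10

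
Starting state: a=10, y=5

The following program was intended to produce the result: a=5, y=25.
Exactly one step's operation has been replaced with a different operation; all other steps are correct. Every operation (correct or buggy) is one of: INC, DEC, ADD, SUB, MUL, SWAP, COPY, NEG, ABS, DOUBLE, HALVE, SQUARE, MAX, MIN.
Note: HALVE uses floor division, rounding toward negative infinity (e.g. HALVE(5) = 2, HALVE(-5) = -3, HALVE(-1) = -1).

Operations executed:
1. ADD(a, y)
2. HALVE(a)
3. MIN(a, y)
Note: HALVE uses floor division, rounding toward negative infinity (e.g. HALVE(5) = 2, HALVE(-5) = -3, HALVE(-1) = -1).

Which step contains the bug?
Step 1

Trace with buggy code:
Initial: a=10, y=5
After step 1: a=15, y=5
After step 2: a=7, y=5
After step 3: a=5, y=5
Actual final a=5, y=5 ≠ expected a=5, y=25.
Step 1 is the only position where a single-operation replacement can produce the expected result.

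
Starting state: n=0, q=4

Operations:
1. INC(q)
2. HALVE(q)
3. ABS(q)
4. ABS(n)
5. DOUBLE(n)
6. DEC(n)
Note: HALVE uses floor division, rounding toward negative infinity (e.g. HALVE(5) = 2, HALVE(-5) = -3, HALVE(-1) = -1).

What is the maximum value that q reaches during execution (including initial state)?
5

Values of q at each step:
Initial: q = 4
After step 1: q = 5 ← maximum
After step 2: q = 2
After step 3: q = 2
After step 4: q = 2
After step 5: q = 2
After step 6: q = 2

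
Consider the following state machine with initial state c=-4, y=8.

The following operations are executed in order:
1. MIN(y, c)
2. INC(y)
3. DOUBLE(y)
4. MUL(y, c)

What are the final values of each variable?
{c: -4, y: 24}

Step-by-step execution:
Initial: c=-4, y=8
After step 1 (MIN(y, c)): c=-4, y=-4
After step 2 (INC(y)): c=-4, y=-3
After step 3 (DOUBLE(y)): c=-4, y=-6
After step 4 (MUL(y, c)): c=-4, y=24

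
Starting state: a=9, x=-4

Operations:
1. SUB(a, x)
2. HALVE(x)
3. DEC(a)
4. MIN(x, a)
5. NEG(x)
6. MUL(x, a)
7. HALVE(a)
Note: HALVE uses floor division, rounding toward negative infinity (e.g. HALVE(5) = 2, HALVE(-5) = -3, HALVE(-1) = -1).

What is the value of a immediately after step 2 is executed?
a = 13

Tracing a through execution:
Initial: a = 9
After step 1 (SUB(a, x)): a = 13
After step 2 (HALVE(x)): a = 13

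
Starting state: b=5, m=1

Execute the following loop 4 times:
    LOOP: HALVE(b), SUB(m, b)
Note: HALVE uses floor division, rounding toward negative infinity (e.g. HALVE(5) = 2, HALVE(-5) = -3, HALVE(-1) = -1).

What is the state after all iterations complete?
b=0, m=-2

Iteration trace:
Start: b=5, m=1
After iteration 1: b=2, m=-1
After iteration 2: b=1, m=-2
After iteration 3: b=0, m=-2
After iteration 4: b=0, m=-2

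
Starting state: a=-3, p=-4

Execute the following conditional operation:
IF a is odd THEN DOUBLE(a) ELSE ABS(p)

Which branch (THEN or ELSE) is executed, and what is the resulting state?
Branch: THEN, Final state: a=-6, p=-4

Evaluating condition: a is odd
Condition is True, so THEN branch executes
After DOUBLE(a): a=-6, p=-4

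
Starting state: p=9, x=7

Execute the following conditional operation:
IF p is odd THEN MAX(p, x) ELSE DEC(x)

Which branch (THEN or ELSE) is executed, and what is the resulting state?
Branch: THEN, Final state: p=9, x=7

Evaluating condition: p is odd
Condition is True, so THEN branch executes
After MAX(p, x): p=9, x=7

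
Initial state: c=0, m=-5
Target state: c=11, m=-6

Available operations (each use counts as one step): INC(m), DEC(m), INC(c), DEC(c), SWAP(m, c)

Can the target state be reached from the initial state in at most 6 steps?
No

The target state cannot be reached within 6 steps.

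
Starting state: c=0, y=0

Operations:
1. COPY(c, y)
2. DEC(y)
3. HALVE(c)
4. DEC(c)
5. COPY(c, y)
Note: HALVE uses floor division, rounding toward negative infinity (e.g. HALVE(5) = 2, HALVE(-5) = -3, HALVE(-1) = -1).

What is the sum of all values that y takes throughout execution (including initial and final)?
-4

Values of y at each step:
Initial: y = 0
After step 1: y = 0
After step 2: y = -1
After step 3: y = -1
After step 4: y = -1
After step 5: y = -1
Sum = 0 + 0 + -1 + -1 + -1 + -1 = -4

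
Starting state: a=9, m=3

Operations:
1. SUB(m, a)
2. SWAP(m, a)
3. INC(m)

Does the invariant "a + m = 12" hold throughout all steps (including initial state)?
No, violated after step 1

The invariant is violated after step 1.

State at each step:
Initial: a=9, m=3
After step 1: a=9, m=-6
After step 2: a=-6, m=9
After step 3: a=-6, m=10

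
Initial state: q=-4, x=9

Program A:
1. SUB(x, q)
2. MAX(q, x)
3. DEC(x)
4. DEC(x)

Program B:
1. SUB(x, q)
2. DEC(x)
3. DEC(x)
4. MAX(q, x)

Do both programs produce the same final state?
No

Program A final state: q=13, x=11
Program B final state: q=11, x=11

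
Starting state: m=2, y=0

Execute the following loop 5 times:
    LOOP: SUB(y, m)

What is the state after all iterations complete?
m=2, y=-10

Iteration trace:
Start: m=2, y=0
After iteration 1: m=2, y=-2
After iteration 2: m=2, y=-4
After iteration 3: m=2, y=-6
After iteration 4: m=2, y=-8
After iteration 5: m=2, y=-10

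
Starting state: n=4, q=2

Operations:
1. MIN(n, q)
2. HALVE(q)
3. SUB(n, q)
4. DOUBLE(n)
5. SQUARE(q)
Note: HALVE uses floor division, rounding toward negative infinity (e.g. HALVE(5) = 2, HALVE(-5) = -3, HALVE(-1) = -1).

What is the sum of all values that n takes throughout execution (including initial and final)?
13

Values of n at each step:
Initial: n = 4
After step 1: n = 2
After step 2: n = 2
After step 3: n = 1
After step 4: n = 2
After step 5: n = 2
Sum = 4 + 2 + 2 + 1 + 2 + 2 = 13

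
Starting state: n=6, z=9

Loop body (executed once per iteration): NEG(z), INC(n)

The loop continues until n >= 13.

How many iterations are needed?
7

Tracing iterations:
Initial: n=6, z=9
After iteration 1: n=7, z=-9
After iteration 2: n=8, z=9
After iteration 3: n=9, z=-9
After iteration 4: n=10, z=9
After iteration 5: n=11, z=-9
After iteration 6: n=12, z=9
After iteration 7: n=13, z=-9
n >= 13 now holds, so the loop exits after 7 iterations.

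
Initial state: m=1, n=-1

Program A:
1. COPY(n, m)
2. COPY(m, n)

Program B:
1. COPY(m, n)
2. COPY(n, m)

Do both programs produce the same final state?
No

Program A final state: m=1, n=1
Program B final state: m=-1, n=-1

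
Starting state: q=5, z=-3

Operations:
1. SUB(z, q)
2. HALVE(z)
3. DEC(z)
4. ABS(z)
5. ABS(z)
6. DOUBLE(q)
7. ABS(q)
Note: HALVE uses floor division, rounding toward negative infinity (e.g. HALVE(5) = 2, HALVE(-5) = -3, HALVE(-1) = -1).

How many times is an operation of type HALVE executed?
1

Counting HALVE operations:
Step 2: HALVE(z) ← HALVE
Total: 1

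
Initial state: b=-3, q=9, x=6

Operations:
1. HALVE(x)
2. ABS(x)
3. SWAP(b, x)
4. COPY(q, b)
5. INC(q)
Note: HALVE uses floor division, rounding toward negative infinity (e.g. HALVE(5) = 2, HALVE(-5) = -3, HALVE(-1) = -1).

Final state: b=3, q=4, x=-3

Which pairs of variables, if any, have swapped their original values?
None

Comparing initial and final values:
x: 6 → -3
q: 9 → 4
b: -3 → 3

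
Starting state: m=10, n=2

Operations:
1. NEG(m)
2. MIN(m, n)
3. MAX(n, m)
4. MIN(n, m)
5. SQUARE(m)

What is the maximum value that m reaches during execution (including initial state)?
100

Values of m at each step:
Initial: m = 10
After step 1: m = -10
After step 2: m = -10
After step 3: m = -10
After step 4: m = -10
After step 5: m = 100 ← maximum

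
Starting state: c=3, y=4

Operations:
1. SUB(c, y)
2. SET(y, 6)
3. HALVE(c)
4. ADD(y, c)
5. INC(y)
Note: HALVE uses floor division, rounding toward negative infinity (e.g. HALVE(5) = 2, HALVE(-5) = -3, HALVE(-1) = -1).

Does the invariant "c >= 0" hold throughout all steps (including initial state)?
No, violated after step 1

The invariant is violated after step 1.

State at each step:
Initial: c=3, y=4
After step 1: c=-1, y=4
After step 2: c=-1, y=6
After step 3: c=-1, y=6
After step 4: c=-1, y=5
After step 5: c=-1, y=6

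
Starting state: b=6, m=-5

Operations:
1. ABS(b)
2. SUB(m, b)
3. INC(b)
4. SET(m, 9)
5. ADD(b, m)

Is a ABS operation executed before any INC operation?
Yes

First ABS: step 1
First INC: step 3
Since 1 < 3, ABS comes first.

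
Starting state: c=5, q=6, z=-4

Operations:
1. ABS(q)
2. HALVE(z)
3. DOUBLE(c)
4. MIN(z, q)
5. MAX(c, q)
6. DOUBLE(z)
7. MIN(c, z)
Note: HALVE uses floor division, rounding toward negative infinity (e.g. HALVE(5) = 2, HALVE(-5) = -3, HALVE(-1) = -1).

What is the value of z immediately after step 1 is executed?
z = -4

Tracing z through execution:
Initial: z = -4
After step 1 (ABS(q)): z = -4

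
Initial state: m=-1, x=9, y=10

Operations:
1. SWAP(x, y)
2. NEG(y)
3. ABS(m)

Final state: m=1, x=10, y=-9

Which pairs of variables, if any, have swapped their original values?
None

Comparing initial and final values:
x: 9 → 10
y: 10 → -9
m: -1 → 1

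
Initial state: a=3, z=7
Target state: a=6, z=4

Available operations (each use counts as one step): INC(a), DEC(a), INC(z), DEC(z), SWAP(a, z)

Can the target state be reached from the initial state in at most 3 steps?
Yes

Path (3 steps): INC(a) → DEC(z) → SWAP(a, z)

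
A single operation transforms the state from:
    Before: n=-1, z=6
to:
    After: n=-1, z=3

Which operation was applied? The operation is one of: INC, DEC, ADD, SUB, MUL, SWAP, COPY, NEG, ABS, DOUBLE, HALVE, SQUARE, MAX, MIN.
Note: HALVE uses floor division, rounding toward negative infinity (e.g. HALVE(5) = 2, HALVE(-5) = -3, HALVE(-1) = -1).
HALVE(z)

Analyzing the change:
Before: n=-1, z=6
After: n=-1, z=3
Variable z changed from 6 to 3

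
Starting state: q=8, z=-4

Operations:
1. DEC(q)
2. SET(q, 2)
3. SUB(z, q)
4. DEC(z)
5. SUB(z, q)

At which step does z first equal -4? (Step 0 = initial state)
Step 0

Tracing z:
Initial: z = -4 ← first occurrence
After step 1: z = -4
After step 2: z = -4
After step 3: z = -6
After step 4: z = -7
After step 5: z = -9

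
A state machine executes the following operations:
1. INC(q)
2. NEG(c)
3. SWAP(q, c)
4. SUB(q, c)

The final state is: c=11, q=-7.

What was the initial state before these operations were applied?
c=-4, q=10

Working backwards:
Final state: c=11, q=-7
Before step 4 (SUB(q, c)): c=11, q=4
Before step 3 (SWAP(q, c)): c=4, q=11
Before step 2 (NEG(c)): c=-4, q=11
Before step 1 (INC(q)): c=-4, q=10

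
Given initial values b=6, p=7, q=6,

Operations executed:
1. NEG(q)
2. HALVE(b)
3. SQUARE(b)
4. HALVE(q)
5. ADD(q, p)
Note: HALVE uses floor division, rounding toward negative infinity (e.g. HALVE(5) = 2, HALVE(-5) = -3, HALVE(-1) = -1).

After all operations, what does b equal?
b = 9

Tracing execution:
Step 1: NEG(q) → b = 6
Step 2: HALVE(b) → b = 3
Step 3: SQUARE(b) → b = 9
Step 4: HALVE(q) → b = 9
Step 5: ADD(q, p) → b = 9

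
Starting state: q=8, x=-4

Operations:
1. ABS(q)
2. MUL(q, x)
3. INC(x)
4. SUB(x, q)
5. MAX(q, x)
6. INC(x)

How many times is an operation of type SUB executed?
1

Counting SUB operations:
Step 4: SUB(x, q) ← SUB
Total: 1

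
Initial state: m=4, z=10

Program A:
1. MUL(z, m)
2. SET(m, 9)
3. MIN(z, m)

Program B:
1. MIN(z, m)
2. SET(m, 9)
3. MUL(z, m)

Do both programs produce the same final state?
No

Program A final state: m=9, z=9
Program B final state: m=9, z=36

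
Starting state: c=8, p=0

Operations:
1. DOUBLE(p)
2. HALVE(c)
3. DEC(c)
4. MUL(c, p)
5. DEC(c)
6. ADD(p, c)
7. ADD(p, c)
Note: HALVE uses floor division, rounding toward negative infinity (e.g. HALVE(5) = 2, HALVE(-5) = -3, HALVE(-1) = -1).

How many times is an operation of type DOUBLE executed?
1

Counting DOUBLE operations:
Step 1: DOUBLE(p) ← DOUBLE
Total: 1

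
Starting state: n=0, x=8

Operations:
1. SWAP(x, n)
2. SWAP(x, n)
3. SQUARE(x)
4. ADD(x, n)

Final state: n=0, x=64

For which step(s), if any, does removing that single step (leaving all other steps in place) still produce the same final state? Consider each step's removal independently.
Step(s) 4

Testing removal of each single step:
Without step 1: final = n=8, x=8 (different)
Without step 2: final = n=8, x=8 (different)
Without step 3: final = n=0, x=8 (different)
Without step 4: final = n=0, x=64 (same)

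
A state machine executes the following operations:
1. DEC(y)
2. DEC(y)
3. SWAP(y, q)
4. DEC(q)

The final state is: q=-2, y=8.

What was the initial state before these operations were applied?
q=8, y=1

Working backwards:
Final state: q=-2, y=8
Before step 4 (DEC(q)): q=-1, y=8
Before step 3 (SWAP(y, q)): q=8, y=-1
Before step 2 (DEC(y)): q=8, y=0
Before step 1 (DEC(y)): q=8, y=1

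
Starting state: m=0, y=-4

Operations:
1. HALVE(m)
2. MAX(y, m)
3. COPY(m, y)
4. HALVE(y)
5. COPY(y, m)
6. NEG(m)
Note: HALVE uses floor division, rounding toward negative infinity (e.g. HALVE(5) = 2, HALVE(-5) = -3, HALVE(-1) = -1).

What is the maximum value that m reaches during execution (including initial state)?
0

Values of m at each step:
Initial: m = 0 ← maximum
After step 1: m = 0
After step 2: m = 0
After step 3: m = 0
After step 4: m = 0
After step 5: m = 0
After step 6: m = 0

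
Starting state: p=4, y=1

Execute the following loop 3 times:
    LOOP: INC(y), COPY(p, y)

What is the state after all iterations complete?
p=4, y=4

Iteration trace:
Start: p=4, y=1
After iteration 1: p=2, y=2
After iteration 2: p=3, y=3
After iteration 3: p=4, y=4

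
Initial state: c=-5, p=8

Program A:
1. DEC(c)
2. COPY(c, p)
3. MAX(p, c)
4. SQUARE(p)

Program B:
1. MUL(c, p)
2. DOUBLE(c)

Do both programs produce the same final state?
No

Program A final state: c=8, p=64
Program B final state: c=-80, p=8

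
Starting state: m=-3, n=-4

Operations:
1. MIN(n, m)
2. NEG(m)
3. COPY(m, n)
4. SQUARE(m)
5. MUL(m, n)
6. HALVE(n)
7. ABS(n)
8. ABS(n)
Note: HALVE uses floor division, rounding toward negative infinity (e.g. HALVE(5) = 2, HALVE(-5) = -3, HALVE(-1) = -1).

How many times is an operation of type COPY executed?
1

Counting COPY operations:
Step 3: COPY(m, n) ← COPY
Total: 1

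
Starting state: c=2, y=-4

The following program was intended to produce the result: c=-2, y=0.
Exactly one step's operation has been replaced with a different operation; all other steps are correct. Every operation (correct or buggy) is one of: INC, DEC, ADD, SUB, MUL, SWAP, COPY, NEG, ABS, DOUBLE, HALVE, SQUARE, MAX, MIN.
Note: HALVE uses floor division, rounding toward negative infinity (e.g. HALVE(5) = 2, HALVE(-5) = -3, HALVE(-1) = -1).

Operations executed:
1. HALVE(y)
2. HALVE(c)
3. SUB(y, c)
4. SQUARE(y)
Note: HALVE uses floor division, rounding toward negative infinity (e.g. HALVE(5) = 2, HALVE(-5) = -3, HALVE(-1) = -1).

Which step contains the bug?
Step 2

Trace with buggy code:
Initial: c=2, y=-4
After step 1: c=2, y=-2
After step 2: c=1, y=-2
After step 3: c=1, y=-3
After step 4: c=1, y=9
Actual final c=1, y=9 ≠ expected c=-2, y=0.
Step 2 is the only position where a single-operation replacement can produce the expected result.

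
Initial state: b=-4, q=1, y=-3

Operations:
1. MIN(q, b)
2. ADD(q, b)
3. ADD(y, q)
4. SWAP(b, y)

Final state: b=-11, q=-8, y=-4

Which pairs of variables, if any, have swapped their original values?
None

Comparing initial and final values:
b: -4 → -11
y: -3 → -4
q: 1 → -8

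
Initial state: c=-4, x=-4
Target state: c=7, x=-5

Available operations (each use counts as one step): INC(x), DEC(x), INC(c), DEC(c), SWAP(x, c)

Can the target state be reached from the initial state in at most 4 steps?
No

The target state cannot be reached within 4 steps.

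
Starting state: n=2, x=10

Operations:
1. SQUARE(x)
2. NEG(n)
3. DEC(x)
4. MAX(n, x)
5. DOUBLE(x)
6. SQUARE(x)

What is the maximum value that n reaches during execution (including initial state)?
99

Values of n at each step:
Initial: n = 2
After step 1: n = 2
After step 2: n = -2
After step 3: n = -2
After step 4: n = 99 ← maximum
After step 5: n = 99
After step 6: n = 99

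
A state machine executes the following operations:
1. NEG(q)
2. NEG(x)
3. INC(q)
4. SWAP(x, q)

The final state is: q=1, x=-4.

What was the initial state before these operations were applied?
q=5, x=-1

Working backwards:
Final state: q=1, x=-4
Before step 4 (SWAP(x, q)): q=-4, x=1
Before step 3 (INC(q)): q=-5, x=1
Before step 2 (NEG(x)): q=-5, x=-1
Before step 1 (NEG(q)): q=5, x=-1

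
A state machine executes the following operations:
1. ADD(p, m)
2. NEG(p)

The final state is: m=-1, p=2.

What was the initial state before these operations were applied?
m=-1, p=-1

Working backwards:
Final state: m=-1, p=2
Before step 2 (NEG(p)): m=-1, p=-2
Before step 1 (ADD(p, m)): m=-1, p=-1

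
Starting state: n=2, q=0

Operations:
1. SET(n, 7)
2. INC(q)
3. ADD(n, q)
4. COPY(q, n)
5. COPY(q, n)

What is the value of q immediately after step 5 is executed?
q = 8

Tracing q through execution:
Initial: q = 0
After step 1 (SET(n, 7)): q = 0
After step 2 (INC(q)): q = 1
After step 3 (ADD(n, q)): q = 1
After step 4 (COPY(q, n)): q = 8
After step 5 (COPY(q, n)): q = 8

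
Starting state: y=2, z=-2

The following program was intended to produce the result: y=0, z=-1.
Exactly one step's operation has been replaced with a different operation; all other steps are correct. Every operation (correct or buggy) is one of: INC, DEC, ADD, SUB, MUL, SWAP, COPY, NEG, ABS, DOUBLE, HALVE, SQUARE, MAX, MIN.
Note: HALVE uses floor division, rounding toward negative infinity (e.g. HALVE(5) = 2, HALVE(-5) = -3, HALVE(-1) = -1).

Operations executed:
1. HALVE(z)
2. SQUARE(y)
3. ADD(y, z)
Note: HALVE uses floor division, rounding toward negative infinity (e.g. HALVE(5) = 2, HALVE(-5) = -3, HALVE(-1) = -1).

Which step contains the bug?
Step 2

Trace with buggy code:
Initial: y=2, z=-2
After step 1: y=2, z=-1
After step 2: y=4, z=-1
After step 3: y=3, z=-1
Actual final y=3, z=-1 ≠ expected y=0, z=-1.
Step 2 is the only position where a single-operation replacement can produce the expected result.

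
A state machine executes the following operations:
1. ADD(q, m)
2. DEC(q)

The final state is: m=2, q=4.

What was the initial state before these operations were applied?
m=2, q=3

Working backwards:
Final state: m=2, q=4
Before step 2 (DEC(q)): m=2, q=5
Before step 1 (ADD(q, m)): m=2, q=3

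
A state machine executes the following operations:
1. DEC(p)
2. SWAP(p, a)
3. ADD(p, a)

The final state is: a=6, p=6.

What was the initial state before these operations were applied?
a=0, p=7

Working backwards:
Final state: a=6, p=6
Before step 3 (ADD(p, a)): a=6, p=0
Before step 2 (SWAP(p, a)): a=0, p=6
Before step 1 (DEC(p)): a=0, p=7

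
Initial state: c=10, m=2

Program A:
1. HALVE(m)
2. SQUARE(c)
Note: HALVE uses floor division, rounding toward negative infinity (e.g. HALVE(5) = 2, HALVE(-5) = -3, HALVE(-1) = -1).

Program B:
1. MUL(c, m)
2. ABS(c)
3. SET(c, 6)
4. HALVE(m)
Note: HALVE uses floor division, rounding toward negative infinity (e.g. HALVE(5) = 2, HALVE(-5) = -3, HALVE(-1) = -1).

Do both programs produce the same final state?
No

Program A final state: c=100, m=1
Program B final state: c=6, m=1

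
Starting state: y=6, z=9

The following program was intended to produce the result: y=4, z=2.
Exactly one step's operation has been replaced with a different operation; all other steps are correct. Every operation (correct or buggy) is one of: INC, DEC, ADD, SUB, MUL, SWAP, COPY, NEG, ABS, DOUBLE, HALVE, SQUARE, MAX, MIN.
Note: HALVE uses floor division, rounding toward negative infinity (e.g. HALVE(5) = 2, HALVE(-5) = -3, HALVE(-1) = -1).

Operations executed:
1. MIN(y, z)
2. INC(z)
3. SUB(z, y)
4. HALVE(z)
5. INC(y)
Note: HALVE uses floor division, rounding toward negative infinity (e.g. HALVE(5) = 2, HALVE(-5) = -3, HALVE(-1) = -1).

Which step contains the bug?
Step 5

Trace with buggy code:
Initial: y=6, z=9
After step 1: y=6, z=9
After step 2: y=6, z=10
After step 3: y=6, z=4
After step 4: y=6, z=2
After step 5: y=7, z=2
Actual final y=7, z=2 ≠ expected y=4, z=2.
Step 5 is the only position where a single-operation replacement can produce the expected result.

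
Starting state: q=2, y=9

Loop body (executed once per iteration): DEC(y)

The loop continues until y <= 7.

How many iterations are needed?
2

Tracing iterations:
Initial: q=2, y=9
After iteration 1: q=2, y=8
After iteration 2: q=2, y=7
y <= 7 now holds, so the loop exits after 2 iterations.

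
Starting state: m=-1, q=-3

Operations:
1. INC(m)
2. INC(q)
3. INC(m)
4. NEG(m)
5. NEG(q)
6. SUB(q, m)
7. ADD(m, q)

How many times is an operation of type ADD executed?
1

Counting ADD operations:
Step 7: ADD(m, q) ← ADD
Total: 1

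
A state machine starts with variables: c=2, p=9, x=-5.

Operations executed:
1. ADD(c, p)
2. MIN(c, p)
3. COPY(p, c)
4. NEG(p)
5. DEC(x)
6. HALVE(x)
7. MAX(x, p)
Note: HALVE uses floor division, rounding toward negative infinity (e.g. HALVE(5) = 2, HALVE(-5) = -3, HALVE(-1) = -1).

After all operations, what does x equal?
x = -3

Tracing execution:
Step 1: ADD(c, p) → x = -5
Step 2: MIN(c, p) → x = -5
Step 3: COPY(p, c) → x = -5
Step 4: NEG(p) → x = -5
Step 5: DEC(x) → x = -6
Step 6: HALVE(x) → x = -3
Step 7: MAX(x, p) → x = -3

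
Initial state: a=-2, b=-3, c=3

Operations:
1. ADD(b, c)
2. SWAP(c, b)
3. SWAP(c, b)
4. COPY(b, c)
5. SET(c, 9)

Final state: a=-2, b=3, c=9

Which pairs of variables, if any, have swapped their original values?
None

Comparing initial and final values:
c: 3 → 9
b: -3 → 3
a: -2 → -2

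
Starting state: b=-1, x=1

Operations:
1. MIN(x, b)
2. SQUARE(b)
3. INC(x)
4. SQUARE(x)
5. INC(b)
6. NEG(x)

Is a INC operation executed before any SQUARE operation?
No

First INC: step 3
First SQUARE: step 2
Since 3 > 2, SQUARE comes first.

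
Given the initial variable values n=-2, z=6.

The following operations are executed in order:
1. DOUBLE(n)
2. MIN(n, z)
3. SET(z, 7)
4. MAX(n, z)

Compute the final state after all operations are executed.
{n: 7, z: 7}

Step-by-step execution:
Initial: n=-2, z=6
After step 1 (DOUBLE(n)): n=-4, z=6
After step 2 (MIN(n, z)): n=-4, z=6
After step 3 (SET(z, 7)): n=-4, z=7
After step 4 (MAX(n, z)): n=7, z=7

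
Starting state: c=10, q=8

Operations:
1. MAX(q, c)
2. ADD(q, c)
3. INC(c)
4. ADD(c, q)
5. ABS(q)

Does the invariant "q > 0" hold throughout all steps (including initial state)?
Yes

The invariant holds at every step.

State at each step:
Initial: c=10, q=8
After step 1: c=10, q=10
After step 2: c=10, q=20
After step 3: c=11, q=20
After step 4: c=31, q=20
After step 5: c=31, q=20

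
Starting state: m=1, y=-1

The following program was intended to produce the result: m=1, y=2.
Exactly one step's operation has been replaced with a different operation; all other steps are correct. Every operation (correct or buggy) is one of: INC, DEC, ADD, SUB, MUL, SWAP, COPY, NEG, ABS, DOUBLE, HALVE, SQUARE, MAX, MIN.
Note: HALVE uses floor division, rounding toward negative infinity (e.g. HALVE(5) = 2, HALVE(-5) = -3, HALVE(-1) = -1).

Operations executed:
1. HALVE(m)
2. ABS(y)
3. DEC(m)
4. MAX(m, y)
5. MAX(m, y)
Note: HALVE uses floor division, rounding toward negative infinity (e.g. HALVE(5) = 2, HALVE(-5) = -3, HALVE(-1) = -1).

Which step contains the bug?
Step 5

Trace with buggy code:
Initial: m=1, y=-1
After step 1: m=0, y=-1
After step 2: m=0, y=1
After step 3: m=-1, y=1
After step 4: m=1, y=1
After step 5: m=1, y=1
Actual final m=1, y=1 ≠ expected m=1, y=2.
Step 5 is the only position where a single-operation replacement can produce the expected result.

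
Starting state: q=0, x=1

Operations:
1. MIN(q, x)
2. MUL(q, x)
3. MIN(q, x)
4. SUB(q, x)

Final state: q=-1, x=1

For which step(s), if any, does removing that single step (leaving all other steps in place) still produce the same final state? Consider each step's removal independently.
Step(s) 1, 2, 3

Testing removal of each single step:
Without step 1: final = q=-1, x=1 (same)
Without step 2: final = q=-1, x=1 (same)
Without step 3: final = q=-1, x=1 (same)
Without step 4: final = q=0, x=1 (different)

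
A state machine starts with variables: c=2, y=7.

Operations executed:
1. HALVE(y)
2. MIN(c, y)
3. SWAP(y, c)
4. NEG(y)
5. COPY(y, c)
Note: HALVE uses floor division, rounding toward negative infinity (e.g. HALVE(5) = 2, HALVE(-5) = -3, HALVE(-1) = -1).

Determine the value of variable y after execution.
y = 3

Tracing execution:
Step 1: HALVE(y) → y = 3
Step 2: MIN(c, y) → y = 3
Step 3: SWAP(y, c) → y = 2
Step 4: NEG(y) → y = -2
Step 5: COPY(y, c) → y = 3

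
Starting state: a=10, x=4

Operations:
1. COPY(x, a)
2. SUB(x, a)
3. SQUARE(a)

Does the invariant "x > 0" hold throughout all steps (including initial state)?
No, violated after step 2

The invariant is violated after step 2.

State at each step:
Initial: a=10, x=4
After step 1: a=10, x=10
After step 2: a=10, x=0
After step 3: a=100, x=0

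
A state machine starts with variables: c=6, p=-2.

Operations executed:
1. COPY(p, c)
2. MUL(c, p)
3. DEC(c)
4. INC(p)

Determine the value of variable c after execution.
c = 35

Tracing execution:
Step 1: COPY(p, c) → c = 6
Step 2: MUL(c, p) → c = 36
Step 3: DEC(c) → c = 35
Step 4: INC(p) → c = 35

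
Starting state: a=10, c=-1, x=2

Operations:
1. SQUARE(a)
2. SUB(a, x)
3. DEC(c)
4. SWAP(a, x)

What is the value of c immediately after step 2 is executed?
c = -1

Tracing c through execution:
Initial: c = -1
After step 1 (SQUARE(a)): c = -1
After step 2 (SUB(a, x)): c = -1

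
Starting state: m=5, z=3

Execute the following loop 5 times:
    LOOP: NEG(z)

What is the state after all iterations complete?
m=5, z=-3

Iteration trace:
Start: m=5, z=3
After iteration 1: m=5, z=-3
After iteration 2: m=5, z=3
After iteration 3: m=5, z=-3
After iteration 4: m=5, z=3
After iteration 5: m=5, z=-3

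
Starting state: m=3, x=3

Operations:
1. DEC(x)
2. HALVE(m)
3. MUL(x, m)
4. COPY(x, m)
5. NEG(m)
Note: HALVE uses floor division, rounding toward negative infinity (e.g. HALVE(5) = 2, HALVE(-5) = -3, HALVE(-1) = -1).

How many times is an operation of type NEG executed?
1

Counting NEG operations:
Step 5: NEG(m) ← NEG
Total: 1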